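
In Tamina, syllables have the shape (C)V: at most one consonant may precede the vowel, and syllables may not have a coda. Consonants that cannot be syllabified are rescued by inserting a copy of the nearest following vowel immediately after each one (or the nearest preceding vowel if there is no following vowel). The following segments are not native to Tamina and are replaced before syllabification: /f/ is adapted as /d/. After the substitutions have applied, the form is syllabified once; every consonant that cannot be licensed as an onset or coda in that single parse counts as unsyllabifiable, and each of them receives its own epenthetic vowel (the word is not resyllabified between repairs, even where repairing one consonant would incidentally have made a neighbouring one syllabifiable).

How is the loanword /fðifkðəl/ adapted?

diðidəkəðələ

Substitution: /f/ → /d/, giving /dðidkðəl/.
The consonants /d/, /d/, /k/, /l/ cannot be parsed into a legal (C)V syllable (no codas are permitted; onsets are limited to one consonant).
Inserting the epenthetic vowel yields /d/ → /di/, /d/ → /də/, /k/ → /kə/, /l/ → /lə/.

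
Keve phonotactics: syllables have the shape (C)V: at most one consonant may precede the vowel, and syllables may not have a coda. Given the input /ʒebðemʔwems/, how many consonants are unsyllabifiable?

Syllabifying with onset maximization leaves /b/, /m/, /ʔ/, /m/, /s/ stranded (no codas are permitted; onsets are limited to one consonant).

5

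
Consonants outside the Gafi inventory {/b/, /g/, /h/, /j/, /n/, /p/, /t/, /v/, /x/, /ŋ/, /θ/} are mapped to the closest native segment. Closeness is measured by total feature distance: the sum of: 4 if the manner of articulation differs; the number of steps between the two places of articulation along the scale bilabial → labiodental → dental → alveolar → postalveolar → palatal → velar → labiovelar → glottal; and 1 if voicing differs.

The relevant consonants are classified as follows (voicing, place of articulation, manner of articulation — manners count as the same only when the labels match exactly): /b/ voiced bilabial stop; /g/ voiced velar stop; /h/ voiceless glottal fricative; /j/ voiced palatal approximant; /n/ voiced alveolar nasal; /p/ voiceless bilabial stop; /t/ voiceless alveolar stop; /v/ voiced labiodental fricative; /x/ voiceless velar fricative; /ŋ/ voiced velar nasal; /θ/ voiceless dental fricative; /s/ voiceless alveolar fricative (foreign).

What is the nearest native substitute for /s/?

/θ/ is closest: same manner (fricative), place distance 1 (alveolar→dental), same voicing; total 1. Next closest is /v/ at distance 3.

θ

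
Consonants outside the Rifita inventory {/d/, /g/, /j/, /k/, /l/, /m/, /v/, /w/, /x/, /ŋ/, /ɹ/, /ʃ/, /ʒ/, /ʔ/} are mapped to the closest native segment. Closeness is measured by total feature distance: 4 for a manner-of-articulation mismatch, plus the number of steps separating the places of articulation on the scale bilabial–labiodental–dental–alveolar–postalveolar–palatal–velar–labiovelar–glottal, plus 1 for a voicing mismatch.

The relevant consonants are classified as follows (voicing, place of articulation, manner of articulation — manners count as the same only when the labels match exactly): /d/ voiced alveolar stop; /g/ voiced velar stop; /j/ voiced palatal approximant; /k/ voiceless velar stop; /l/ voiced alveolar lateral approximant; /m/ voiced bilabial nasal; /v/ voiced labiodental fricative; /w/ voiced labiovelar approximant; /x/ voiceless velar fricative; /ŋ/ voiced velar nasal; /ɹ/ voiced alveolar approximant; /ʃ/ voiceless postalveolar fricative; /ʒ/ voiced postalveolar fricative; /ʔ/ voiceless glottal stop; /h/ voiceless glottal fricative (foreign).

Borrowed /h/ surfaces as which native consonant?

x

/x/ is closest: same manner (fricative), place distance 2 (glottal→velar), same voicing; total 2. Next closest is /ʃ/ at distance 4.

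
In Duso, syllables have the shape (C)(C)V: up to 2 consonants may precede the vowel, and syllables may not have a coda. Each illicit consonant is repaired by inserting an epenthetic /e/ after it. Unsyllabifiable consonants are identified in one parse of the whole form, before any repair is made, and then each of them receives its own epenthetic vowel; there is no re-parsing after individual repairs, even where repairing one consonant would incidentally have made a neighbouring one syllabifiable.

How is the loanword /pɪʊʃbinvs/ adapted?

pɪʊʃbinevese

Under (C)(C)V, the unsyllabifiable consonants are /n/, /v/, /s/ (no codas are permitted; onsets may contain at most 2 consonants).
Inserting the epenthetic vowel yields /n/ → /ne/, /v/ → /ve/, /s/ → /se/.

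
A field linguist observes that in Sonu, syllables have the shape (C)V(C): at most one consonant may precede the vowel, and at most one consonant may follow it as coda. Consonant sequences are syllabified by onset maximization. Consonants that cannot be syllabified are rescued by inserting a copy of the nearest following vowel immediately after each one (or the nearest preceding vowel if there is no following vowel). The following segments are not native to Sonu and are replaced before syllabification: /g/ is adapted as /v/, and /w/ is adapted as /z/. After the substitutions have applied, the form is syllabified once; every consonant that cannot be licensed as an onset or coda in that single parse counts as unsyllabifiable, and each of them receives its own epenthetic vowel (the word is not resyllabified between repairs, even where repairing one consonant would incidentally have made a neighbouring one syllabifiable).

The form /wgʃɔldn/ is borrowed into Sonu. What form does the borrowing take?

Substitution: /w/ → /z/, /g/ → /v/, giving /zvʃɔldn/.
Under (C)V(C), the unsyllabifiable consonants are /z/, /v/, /d/, /n/ (at most one coda consonant is licensed; onsets are limited to one consonant).
Each unlicensed consonant becomes the onset of a new syllable: /z/ → /zɔ/, /v/ → /vɔ/, /d/ → /dɔ/, /n/ → /nɔ/.

zɔvɔʃɔldɔnɔ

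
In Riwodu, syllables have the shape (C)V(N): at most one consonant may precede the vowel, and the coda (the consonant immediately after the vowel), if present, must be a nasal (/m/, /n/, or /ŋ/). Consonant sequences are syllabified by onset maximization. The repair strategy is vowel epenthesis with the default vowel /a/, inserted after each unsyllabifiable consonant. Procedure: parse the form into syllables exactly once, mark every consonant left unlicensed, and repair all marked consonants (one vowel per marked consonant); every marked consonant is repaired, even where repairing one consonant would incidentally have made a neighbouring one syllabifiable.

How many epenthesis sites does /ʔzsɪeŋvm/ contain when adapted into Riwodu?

The unsyllabifiable consonants are /ʔ/, /z/, /v/, /m/; each receives one epenthetic vowel.

4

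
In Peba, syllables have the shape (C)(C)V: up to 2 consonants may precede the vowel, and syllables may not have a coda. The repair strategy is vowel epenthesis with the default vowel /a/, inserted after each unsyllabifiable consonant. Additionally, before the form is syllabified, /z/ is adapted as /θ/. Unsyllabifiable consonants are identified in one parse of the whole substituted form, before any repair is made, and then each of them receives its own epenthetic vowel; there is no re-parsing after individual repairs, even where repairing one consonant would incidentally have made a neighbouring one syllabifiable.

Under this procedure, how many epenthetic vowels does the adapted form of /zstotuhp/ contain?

3

After substitution the input is /θstotuhp/.
The unsyllabifiable consonants are /θ/, /h/, /p/; each receives one epenthetic vowel.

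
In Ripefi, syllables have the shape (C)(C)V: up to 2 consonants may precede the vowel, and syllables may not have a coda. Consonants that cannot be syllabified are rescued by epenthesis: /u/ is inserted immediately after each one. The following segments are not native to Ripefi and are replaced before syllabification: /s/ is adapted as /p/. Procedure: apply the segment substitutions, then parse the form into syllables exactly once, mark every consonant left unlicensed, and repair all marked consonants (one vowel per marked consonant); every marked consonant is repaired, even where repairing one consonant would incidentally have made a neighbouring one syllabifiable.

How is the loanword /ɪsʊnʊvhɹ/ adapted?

Substitution: /s/ → /p/, giving /ɪpʊnʊvhɹ/.
Under (C)(C)V, the unsyllabifiable consonants are /v/, /h/, /ɹ/ (no codas are permitted; onsets may contain at most 2 consonants).
Each unlicensed consonant becomes the onset of a new syllable: /v/ → /vu/, /h/ → /hu/, /ɹ/ → /ɹu/.

ɪpʊnʊvuhuɹu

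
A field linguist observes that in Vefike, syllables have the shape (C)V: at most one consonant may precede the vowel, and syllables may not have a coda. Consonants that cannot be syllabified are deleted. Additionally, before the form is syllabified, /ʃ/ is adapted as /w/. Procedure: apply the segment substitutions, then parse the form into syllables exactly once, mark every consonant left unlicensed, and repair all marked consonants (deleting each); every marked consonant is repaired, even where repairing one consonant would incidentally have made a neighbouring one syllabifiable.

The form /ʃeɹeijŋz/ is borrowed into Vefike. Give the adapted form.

weɹei

Substitution: /ʃ/ → /w/, giving /weɹeijŋz/.
The consonants /j/, /ŋ/, /z/ cannot be parsed into a legal (C)V syllable (no codas are permitted; onsets are limited to one consonant).
Deleting the stranded consonants removes /j/, /ŋ/, /z/.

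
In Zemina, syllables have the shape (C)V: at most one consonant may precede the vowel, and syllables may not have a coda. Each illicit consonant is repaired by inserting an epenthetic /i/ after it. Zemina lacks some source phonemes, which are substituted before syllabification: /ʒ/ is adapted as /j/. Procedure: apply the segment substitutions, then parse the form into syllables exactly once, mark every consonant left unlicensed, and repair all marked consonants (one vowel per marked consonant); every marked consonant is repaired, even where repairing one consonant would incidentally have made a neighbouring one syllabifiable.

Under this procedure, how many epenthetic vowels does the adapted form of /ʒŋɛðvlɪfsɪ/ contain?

After substitution the input is /jŋɛðvlɪfsɪ/.
The unsyllabifiable consonants are /j/, /ð/, /v/, /f/; each receives one epenthetic vowel.

4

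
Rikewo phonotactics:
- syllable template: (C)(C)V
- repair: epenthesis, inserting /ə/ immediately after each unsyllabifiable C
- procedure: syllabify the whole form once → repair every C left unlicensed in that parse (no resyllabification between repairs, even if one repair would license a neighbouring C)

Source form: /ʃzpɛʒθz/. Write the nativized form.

Under (C)(C)V, the unsyllabifiable consonants are /ʃ/, /ʒ/, /θ/, /z/ (no codas are permitted; onsets may contain at most 2 consonants).
Each unlicensed consonant becomes the onset of a new syllable: /ʃ/ → /ʃə/, /ʒ/ → /ʒə/, /θ/ → /θə/, /z/ → /zə/.

ʃəzpɛʒəθəzə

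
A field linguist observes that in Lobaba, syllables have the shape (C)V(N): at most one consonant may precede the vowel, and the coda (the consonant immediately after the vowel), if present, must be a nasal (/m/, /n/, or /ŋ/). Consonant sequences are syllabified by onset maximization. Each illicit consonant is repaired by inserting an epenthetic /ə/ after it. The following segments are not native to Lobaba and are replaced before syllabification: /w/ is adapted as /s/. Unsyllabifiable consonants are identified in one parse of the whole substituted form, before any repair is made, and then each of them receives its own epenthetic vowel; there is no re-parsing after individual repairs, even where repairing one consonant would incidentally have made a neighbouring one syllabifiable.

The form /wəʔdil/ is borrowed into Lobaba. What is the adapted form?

Substitution: /w/ → /s/, giving /səʔdil/.
Syllabifying with onset maximization leaves /ʔ/, /l/ stranded (only a nasal (/m/, /n/, or /ŋ/) is licensed in coda position; onsets are limited to one consonant).
Each unlicensed consonant becomes the onset of a new syllable: /ʔ/ → /ʔə/, /l/ → /lə/.

səʔədilə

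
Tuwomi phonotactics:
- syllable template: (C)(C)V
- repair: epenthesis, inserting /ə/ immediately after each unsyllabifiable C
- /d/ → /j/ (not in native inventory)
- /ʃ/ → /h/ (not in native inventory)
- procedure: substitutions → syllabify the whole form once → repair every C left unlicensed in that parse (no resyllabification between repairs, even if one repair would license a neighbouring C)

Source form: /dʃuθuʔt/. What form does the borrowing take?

jhuθuʔətə

Substitution: /d/ → /j/, /ʃ/ → /h/, giving /jhuθuʔt/.
Syllabifying with onset maximization leaves /ʔ/, /t/ stranded (no codas are permitted; onsets may contain at most 2 consonants).
Epenthesis after each stranded consonant: /ʔ/ → /ʔə/, /t/ → /tə/.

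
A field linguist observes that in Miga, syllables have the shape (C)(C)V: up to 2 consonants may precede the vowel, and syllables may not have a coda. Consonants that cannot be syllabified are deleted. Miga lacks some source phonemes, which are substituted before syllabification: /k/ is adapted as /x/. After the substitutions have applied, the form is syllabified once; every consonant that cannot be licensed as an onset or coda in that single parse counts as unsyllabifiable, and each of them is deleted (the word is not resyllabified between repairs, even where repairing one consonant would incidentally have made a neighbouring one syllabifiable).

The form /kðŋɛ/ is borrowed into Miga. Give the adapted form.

ðŋɛ

Substitution: /k/ → /x/, giving /xðŋɛ/.
Syllabifying with onset maximization leaves /x/ stranded (no codas are permitted; onsets may contain at most 2 consonants).
Each unlicensed consonant is deleted: /x/.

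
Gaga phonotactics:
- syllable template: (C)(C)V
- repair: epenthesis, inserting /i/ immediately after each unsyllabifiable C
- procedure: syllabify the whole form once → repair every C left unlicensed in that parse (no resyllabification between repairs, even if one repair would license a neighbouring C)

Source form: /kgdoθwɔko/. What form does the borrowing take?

Under (C)(C)V, the unsyllabifiable consonants are /k/ (no codas are permitted; onsets may contain at most 2 consonants).
Epenthesis after each stranded consonant: /k/ → /ki/.

kigdoθwɔko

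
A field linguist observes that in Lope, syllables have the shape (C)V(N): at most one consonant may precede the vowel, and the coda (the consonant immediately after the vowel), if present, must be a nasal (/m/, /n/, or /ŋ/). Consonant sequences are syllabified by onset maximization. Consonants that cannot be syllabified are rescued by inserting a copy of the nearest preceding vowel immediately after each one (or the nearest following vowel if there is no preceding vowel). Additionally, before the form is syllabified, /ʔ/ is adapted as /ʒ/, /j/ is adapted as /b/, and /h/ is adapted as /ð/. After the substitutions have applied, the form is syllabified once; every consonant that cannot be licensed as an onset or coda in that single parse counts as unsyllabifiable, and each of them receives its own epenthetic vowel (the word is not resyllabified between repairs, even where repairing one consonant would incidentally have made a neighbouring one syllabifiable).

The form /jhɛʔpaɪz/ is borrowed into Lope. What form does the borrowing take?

Substitution: /j/ → /b/, /h/ → /ð/, /ʔ/ → /ʒ/, giving /bðɛʒpaɪz/.
Under (C)V(N), the unsyllabifiable consonants are /b/, /ʒ/, /z/ (only a nasal (/m/, /n/, or /ŋ/) is licensed in coda position; onsets are limited to one consonant).
Each unlicensed consonant becomes the onset of a new syllable: /b/ → /bɛ/, /ʒ/ → /ʒɛ/, /z/ → /zɪ/.

bɛðɛʒɛpaɪzɪ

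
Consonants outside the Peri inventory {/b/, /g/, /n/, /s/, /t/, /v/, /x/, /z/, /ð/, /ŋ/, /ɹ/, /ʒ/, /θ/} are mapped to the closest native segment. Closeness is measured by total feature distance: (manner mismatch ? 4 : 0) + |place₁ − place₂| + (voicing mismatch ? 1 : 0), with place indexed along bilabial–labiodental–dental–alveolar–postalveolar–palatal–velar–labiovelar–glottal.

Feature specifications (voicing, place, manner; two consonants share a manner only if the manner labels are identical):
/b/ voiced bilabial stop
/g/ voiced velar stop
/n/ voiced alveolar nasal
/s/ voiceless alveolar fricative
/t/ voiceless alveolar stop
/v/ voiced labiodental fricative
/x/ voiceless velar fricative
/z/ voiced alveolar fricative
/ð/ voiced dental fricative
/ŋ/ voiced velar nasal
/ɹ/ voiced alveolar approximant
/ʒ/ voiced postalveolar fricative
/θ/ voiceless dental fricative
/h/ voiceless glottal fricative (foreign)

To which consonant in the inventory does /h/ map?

/x/ is closest: same manner (fricative), place distance 2 (glottal→velar), same voicing; total 2. Next closest is /s/ at distance 5.

x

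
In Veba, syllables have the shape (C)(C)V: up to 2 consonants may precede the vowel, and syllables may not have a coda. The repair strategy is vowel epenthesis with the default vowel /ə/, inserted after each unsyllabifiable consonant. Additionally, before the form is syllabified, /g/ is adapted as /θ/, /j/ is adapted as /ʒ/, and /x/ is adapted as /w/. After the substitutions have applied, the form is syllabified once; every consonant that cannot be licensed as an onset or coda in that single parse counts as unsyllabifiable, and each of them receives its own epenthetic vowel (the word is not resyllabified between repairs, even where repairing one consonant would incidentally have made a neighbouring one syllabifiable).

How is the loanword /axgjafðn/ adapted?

awəθʒafəðənə

Substitution: /x/ → /w/, /g/ → /θ/, /j/ → /ʒ/, giving /awθʒafðn/.
The consonants /w/, /f/, /ð/, /n/ cannot be parsed into a legal (C)(C)V syllable (no codas are permitted; onsets may contain at most 2 consonants).
Inserting the epenthetic vowel yields /w/ → /wə/, /f/ → /fə/, /ð/ → /ðə/, /n/ → /nə/.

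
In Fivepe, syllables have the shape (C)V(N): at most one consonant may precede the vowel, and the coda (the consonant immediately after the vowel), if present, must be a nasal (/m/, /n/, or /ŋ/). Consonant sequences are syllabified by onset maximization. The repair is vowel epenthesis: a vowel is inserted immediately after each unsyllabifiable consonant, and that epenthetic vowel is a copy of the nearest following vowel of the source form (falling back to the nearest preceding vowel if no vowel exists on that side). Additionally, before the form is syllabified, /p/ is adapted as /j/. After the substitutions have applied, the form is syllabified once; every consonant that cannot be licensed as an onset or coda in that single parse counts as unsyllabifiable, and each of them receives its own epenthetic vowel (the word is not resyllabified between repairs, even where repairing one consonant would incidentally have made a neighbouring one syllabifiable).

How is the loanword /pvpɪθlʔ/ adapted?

Substitution: /p/ → /j/, giving /jvjɪθlʔ/.
Syllabifying with onset maximization leaves /j/, /v/, /θ/, /l/, /ʔ/ stranded (only a nasal (/m/, /n/, or /ŋ/) is licensed in coda position; onsets are limited to one consonant).
Each unlicensed consonant becomes the onset of a new syllable: /j/ → /jɪ/, /v/ → /vɪ/, /θ/ → /θɪ/, /l/ → /lɪ/, /ʔ/ → /ʔɪ/.

jɪvɪjɪθɪlɪʔɪ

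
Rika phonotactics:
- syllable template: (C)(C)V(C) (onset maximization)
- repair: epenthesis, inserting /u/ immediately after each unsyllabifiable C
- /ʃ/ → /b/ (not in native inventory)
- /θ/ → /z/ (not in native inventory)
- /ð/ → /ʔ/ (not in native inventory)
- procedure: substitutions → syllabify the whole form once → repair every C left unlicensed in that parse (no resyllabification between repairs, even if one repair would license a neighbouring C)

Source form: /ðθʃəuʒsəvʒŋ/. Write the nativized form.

Substitution: /ð/ → /ʔ/, /θ/ → /z/, /ʃ/ → /b/, giving /ʔzbəuʒsəvʒŋ/.
Under (C)(C)V(C), the unsyllabifiable consonants are /ʔ/, /ʒ/, /ŋ/ (at most one coda consonant is licensed; onsets may contain at most 2 consonants).
Each unlicensed consonant becomes the onset of a new syllable: /ʔ/ → /ʔu/, /ʒ/ → /ʒu/, /ŋ/ → /ŋu/.

ʔuzbəuʒsəvʒuŋu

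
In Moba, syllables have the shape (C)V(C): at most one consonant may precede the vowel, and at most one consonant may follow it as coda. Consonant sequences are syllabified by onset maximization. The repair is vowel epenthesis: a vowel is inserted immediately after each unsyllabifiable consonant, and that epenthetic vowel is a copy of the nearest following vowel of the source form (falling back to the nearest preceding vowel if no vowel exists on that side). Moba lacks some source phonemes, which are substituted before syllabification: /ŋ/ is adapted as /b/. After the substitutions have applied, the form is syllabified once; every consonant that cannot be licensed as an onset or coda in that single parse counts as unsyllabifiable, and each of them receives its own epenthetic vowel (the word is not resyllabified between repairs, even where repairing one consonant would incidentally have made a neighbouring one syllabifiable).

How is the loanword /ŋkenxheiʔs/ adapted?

Substitution: /ŋ/ → /b/, giving /bkenxheiʔs/.
Syllabifying with onset maximization leaves /b/, /x/, /s/ stranded (at most one coda consonant is licensed; onsets are limited to one consonant).
Inserting the epenthetic vowel yields /b/ → /be/, /x/ → /xe/, /s/ → /si/.

bekenxeheiʔsi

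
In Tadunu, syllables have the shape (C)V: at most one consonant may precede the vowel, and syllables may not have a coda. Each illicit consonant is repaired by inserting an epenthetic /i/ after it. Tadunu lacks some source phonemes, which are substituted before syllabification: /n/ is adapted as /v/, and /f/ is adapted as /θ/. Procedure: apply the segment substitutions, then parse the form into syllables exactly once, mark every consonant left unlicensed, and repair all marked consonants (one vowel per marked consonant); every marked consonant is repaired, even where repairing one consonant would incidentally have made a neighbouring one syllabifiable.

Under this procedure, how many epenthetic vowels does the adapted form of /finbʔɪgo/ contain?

2

After substitution the input is /θivbʔɪgo/.
The unsyllabifiable consonants are /v/, /b/; each receives one epenthetic vowel.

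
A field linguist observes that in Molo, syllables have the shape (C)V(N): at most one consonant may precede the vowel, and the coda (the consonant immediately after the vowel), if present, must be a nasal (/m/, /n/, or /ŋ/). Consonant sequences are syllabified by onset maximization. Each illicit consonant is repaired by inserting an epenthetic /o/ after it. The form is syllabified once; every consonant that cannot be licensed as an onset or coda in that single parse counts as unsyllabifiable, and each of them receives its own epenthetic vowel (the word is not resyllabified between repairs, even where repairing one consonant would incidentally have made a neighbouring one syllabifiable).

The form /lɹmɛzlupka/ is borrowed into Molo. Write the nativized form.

Syllabifying with onset maximization leaves /l/, /ɹ/, /z/, /p/ stranded (only a nasal (/m/, /n/, or /ŋ/) is licensed in coda position; onsets are limited to one consonant).
Epenthesis after each stranded consonant: /l/ → /lo/, /ɹ/ → /ɹo/, /z/ → /zo/, /p/ → /po/.

loɹomɛzolupoka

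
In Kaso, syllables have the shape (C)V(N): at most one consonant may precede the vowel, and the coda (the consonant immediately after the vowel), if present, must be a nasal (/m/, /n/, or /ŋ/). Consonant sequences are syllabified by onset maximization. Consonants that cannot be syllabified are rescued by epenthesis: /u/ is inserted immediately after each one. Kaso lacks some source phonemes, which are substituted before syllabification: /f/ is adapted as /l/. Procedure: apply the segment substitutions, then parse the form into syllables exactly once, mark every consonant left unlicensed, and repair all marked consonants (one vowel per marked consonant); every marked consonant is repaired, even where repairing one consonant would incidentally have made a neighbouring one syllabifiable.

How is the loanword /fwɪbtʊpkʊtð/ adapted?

luwɪbutʊpukʊtuðu

Substitution: /f/ → /l/, giving /lwɪbtʊpkʊtð/.
Under (C)V(N), the unsyllabifiable consonants are /l/, /b/, /p/, /t/, /ð/ (only a nasal (/m/, /n/, or /ŋ/) is licensed in coda position; onsets are limited to one consonant).
Epenthesis after each stranded consonant: /l/ → /lu/, /b/ → /bu/, /p/ → /pu/, /t/ → /tu/, /ð/ → /ðu/.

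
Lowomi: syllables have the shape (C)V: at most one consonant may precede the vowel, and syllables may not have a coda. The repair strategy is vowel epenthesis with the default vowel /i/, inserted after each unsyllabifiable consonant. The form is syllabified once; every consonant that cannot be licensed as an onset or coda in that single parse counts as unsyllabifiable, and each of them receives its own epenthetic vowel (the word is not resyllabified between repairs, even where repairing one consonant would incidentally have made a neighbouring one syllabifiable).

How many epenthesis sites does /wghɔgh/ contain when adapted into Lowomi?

4

The unsyllabifiable consonants are /w/, /g/, /g/, /h/; each receives one epenthetic vowel.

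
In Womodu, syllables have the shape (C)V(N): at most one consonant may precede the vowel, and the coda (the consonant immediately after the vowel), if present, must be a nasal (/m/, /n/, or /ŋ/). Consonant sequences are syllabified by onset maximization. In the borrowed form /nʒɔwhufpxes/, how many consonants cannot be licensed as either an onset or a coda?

The consonants /n/, /w/, /f/, /p/, /s/ cannot be parsed into a legal (C)V(N) syllable (only a nasal (/m/, /n/, or /ŋ/) is licensed in coda position; onsets are limited to one consonant).

5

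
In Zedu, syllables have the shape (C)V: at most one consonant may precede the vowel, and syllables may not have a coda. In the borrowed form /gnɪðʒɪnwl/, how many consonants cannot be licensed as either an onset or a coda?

5

Under (C)V, the unsyllabifiable consonants are /g/, /ð/, /n/, /w/, /l/ (no codas are permitted; onsets are limited to one consonant).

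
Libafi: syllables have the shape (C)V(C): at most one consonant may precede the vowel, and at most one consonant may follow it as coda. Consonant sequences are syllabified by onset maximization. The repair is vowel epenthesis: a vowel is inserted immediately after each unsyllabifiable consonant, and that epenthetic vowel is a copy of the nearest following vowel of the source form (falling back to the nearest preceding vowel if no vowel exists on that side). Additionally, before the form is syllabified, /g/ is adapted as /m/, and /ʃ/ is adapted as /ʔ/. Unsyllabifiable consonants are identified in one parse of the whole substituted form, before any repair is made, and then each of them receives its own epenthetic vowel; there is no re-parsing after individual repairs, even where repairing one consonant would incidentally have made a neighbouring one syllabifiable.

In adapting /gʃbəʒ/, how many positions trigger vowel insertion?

2

After substitution the input is /mʔbəʒ/.
The unsyllabifiable consonants are /m/, /ʔ/; each receives one epenthetic vowel.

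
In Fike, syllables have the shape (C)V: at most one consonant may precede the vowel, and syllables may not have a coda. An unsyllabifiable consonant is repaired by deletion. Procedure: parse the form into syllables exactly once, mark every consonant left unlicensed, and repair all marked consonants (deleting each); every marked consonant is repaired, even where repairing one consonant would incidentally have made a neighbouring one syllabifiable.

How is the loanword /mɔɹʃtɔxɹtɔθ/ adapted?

mɔtɔtɔ

The consonants /ɹ/, /ʃ/, /x/, /ɹ/, /θ/ cannot be parsed into a legal (C)V syllable (no codas are permitted; onsets are limited to one consonant).
Deleting the stranded consonants removes /ɹ/, /ʃ/, /x/, /ɹ/, /θ/.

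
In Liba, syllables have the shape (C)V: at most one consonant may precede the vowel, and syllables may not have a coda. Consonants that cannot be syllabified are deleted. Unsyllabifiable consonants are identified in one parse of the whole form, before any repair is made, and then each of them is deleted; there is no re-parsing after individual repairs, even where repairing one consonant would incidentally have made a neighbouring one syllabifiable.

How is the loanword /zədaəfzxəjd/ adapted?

Syllabifying with onset maximization leaves /f/, /z/, /j/, /d/ stranded (no codas are permitted; onsets are limited to one consonant).
Deleting the stranded consonants removes /f/, /z/, /j/, /d/.

zədaəxə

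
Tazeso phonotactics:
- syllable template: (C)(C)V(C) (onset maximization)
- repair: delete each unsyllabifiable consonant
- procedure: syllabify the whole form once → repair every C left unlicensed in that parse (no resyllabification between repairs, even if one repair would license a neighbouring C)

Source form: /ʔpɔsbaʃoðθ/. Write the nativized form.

ʔpɔsbaʃoð

Under (C)(C)V(C), the unsyllabifiable consonants are /θ/ (at most one coda consonant is licensed; onsets may contain at most 2 consonants).
Deletion applies to /θ/.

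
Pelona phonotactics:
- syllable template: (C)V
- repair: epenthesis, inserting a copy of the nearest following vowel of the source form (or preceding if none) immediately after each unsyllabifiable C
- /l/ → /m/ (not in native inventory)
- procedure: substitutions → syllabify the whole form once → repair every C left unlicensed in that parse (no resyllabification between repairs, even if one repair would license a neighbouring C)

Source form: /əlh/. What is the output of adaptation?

əməhə

Substitution: /l/ → /m/, giving /əmh/.
Syllabifying with onset maximization leaves /m/, /h/ stranded (no codas are permitted; onsets are limited to one consonant).
Epenthesis after each stranded consonant: /m/ → /mə/, /h/ → /hə/.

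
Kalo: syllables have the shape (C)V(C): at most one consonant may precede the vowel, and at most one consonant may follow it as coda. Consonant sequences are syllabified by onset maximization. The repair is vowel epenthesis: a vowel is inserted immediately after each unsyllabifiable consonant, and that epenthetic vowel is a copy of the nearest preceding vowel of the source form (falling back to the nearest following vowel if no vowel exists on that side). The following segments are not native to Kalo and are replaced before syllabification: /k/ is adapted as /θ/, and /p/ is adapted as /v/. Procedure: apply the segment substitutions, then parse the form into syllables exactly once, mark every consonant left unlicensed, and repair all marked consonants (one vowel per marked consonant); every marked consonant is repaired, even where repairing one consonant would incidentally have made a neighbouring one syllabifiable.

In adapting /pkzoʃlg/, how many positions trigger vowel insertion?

After substitution the input is /vθzoʃlg/.
The unsyllabifiable consonants are /v/, /θ/, /l/, /g/; each receives one epenthetic vowel.

4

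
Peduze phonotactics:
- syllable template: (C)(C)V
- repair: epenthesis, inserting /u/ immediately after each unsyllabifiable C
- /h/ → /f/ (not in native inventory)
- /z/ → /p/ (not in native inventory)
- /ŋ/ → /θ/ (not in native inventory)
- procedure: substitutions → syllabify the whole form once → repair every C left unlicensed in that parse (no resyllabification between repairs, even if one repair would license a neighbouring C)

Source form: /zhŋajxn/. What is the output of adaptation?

pufθajuxunu

Substitution: /z/ → /p/, /h/ → /f/, /ŋ/ → /θ/, giving /pfθajxn/.
Under (C)(C)V, the unsyllabifiable consonants are /p/, /j/, /x/, /n/ (no codas are permitted; onsets may contain at most 2 consonants).
Epenthesis after each stranded consonant: /p/ → /pu/, /j/ → /ju/, /x/ → /xu/, /n/ → /nu/.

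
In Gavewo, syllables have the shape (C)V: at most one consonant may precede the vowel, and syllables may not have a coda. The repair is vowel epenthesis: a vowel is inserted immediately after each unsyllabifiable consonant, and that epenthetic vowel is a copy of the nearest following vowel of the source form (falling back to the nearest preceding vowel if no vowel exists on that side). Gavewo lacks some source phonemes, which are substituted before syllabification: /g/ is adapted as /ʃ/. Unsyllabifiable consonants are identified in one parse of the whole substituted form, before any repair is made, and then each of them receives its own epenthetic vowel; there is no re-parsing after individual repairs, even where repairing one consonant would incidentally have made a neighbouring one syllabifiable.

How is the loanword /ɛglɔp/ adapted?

Substitution: /g/ → /ʃ/, giving /ɛʃlɔp/.
The consonants /ʃ/, /p/ cannot be parsed into a legal (C)V syllable (no codas are permitted; onsets are limited to one consonant).
Each unlicensed consonant becomes the onset of a new syllable: /ʃ/ → /ʃɔ/, /p/ → /pɔ/.

ɛʃɔlɔpɔ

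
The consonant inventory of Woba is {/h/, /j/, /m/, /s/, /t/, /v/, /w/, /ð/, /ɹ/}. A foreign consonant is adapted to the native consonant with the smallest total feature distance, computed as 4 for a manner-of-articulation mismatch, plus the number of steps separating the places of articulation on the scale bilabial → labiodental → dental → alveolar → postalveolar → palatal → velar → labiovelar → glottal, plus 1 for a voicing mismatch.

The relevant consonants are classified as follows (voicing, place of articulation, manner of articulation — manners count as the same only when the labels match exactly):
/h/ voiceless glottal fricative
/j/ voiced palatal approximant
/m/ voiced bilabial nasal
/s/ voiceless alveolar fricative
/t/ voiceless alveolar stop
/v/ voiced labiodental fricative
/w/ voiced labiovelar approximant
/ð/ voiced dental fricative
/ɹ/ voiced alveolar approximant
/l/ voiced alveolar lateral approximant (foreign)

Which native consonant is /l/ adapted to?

ɹ

/ɹ/ is closest: manner differs (lateral approximant→approximant, +4), place distance 0 (alveolar→alveolar), same voicing; total 4. Next closest is /s/ at distance 5.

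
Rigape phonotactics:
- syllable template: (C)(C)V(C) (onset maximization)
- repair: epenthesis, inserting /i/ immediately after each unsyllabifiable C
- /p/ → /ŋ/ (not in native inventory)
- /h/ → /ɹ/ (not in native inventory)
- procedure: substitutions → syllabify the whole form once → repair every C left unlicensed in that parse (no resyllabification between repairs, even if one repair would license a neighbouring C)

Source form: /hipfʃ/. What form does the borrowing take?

Substitution: /h/ → /ɹ/, /p/ → /ŋ/, giving /ɹiŋfʃ/.
The consonants /f/, /ʃ/ cannot be parsed into a legal (C)(C)V(C) syllable (at most one coda consonant is licensed; onsets may contain at most 2 consonants).
Each unlicensed consonant becomes the onset of a new syllable: /f/ → /fi/, /ʃ/ → /ʃi/.

ɹiŋfiʃi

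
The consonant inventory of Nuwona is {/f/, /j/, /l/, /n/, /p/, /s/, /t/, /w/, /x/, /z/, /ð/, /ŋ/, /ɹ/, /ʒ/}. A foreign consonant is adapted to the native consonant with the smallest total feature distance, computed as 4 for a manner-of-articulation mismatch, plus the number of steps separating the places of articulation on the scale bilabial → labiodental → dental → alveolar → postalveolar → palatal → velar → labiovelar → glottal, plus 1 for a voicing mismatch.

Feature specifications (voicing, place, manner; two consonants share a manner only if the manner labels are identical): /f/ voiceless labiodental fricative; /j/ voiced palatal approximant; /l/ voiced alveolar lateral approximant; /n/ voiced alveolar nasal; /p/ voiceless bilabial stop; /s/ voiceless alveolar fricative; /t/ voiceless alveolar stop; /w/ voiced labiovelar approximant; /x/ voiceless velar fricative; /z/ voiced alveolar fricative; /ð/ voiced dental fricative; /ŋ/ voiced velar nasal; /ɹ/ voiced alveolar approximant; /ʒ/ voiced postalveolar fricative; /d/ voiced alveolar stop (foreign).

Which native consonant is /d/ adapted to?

t

/t/ is closest: same manner (stop), place distance 0 (alveolar→alveolar), voicing differs (+1); total 1. Next closest is /l/ at distance 4.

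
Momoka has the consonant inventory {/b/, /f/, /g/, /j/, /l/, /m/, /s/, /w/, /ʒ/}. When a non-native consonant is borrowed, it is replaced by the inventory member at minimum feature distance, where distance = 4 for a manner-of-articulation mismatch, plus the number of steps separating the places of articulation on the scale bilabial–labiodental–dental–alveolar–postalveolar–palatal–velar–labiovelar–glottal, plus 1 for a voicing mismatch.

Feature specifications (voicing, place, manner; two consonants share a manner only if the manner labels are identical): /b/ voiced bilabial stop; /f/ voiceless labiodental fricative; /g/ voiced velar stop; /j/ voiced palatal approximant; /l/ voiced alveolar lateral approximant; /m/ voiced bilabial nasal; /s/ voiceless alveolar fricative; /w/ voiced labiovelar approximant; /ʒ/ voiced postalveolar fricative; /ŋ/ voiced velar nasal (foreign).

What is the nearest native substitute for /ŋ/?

g

/g/ is closest: manner differs (nasal→stop, +4), place distance 0 (velar→velar), same voicing; total 4. Next closest is /j/ at distance 5.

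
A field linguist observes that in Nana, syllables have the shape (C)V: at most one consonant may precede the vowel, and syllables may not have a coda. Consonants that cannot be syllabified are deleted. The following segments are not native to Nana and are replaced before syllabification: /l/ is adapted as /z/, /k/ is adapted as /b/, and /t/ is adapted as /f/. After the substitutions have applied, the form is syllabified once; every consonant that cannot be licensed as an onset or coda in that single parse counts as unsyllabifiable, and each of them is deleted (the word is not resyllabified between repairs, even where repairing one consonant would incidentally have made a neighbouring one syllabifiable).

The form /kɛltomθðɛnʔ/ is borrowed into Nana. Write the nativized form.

bɛfoðɛ

Substitution: /k/ → /b/, /l/ → /z/, /t/ → /f/, giving /bɛzfomθðɛnʔ/.
Under (C)V, the unsyllabifiable consonants are /z/, /m/, /θ/, /n/, /ʔ/ (no codas are permitted; onsets are limited to one consonant).
Each unlicensed consonant is deleted: /z/, /m/, /θ/, /n/, /ʔ/.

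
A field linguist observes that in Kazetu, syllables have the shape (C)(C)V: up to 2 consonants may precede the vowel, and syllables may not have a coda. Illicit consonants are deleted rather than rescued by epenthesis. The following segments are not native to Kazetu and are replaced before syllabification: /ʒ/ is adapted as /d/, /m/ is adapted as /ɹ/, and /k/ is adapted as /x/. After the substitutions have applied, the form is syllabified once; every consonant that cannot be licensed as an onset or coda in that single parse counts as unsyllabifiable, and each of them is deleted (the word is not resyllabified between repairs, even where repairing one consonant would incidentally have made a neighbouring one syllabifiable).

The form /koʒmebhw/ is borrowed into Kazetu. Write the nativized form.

Substitution: /k/ → /x/, /ʒ/ → /d/, /m/ → /ɹ/, giving /xodɹebhw/.
Under (C)(C)V, the unsyllabifiable consonants are /b/, /h/, /w/ (no codas are permitted; onsets may contain at most 2 consonants).
Each unlicensed consonant is deleted: /b/, /h/, /w/.

xodɹe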